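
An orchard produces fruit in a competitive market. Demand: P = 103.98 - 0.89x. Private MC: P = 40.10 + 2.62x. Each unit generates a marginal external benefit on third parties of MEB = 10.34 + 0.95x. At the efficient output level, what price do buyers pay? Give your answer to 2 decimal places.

Social marginal cost = private MC − MEB = 29.76 + 1.67x.
Set SMC = demand: 29.76 + 1.67x = 103.98 - 0.89x → x* = 28.9922.
Consumer price on the demand curve at x*: 103.98 − 0.89×28.9922 = 78.1769.

P = 78.18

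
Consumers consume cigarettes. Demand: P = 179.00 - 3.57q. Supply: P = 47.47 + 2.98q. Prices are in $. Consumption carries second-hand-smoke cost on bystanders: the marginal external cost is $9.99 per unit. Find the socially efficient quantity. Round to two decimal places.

Social marginal benefit = demand − MEC = 169.01 - 3.57q.
Set SMB = MC: 169.01 - 3.57q = 47.47 + 2.98q → q* = 18.5557.

q* = 18.56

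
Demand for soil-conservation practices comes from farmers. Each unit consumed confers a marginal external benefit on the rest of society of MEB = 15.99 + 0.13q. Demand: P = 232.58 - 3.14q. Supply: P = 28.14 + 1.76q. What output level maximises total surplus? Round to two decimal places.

Social marginal benefit = demand + MEB = 248.57 - 3.01q.
Set SMB = MC: 248.57 - 3.01q = 28.14 + 1.76q → q* = 46.2117.

q* = 46.21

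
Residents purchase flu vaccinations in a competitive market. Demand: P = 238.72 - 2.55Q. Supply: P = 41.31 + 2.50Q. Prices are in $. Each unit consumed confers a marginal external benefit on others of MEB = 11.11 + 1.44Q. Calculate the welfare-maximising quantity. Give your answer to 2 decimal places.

Q* = 57.76

Social marginal benefit = demand + MEB = 249.83 - 1.11Q.
Set SMB = MC: 249.83 - 1.11Q = 41.31 + 2.50Q → Q* = 57.7618.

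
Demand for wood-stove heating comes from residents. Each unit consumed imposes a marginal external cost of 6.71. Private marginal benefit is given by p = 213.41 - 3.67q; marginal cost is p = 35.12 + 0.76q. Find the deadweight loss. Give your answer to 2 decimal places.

DWL = 5.08

Market equilibrium (private): 35.12 + 0.76q = 213.41 - 3.67q → q_m = 40.2460.
Social marginal benefit = demand − MEC = 206.70 - 3.67q.
Set SMB = MC: 206.70 - 3.67q = 35.12 + 0.76q → q* = 38.7314.
The welfare-loss triangle has base |q_m − q*| and height MEC(q_m) (the vertical gap between SMB and MC is zero at q* and MEC at q_m).
DWL = ½ × 1.5146 × 6.7100 = 5.0815.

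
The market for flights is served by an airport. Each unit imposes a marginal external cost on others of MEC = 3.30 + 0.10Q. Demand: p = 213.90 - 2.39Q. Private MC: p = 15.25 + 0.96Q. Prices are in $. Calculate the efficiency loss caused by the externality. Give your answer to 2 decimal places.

DWL = $12.35

Market equilibrium (private): 15.25 + 0.96Q = 213.90 - 2.39Q → Q_m = 59.2985.
Social marginal cost = private MC + MEC = 18.55 + 1.06Q.
Set SMC = demand: 18.55 + 1.06Q = 213.90 - 2.39Q → Q* = 56.6232.
The loss is the area between SMC and demand from Q* to Q_m; with linear curves that's a triangle of height MEC(Q_m).
DWL = ½ × 2.6753 × 9.2299 = 12.3464.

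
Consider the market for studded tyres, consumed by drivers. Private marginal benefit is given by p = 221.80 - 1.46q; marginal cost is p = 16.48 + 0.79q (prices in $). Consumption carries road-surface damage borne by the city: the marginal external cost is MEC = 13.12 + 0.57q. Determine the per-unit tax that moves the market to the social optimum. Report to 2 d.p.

Social marginal benefit = demand − MEC = 208.68 - 2.03q.
Set SMB = MC: 208.68 - 2.03q = 16.48 + 0.79q → q* = 68.1560.
The Pigouvian tax equals MEC at q*: 13.12 + 0.57×68.1560 = 51.9689.

tax = $51.97 per unit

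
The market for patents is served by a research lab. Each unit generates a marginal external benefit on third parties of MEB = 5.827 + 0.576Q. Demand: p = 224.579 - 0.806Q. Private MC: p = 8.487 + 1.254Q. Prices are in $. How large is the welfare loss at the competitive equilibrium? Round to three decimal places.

Market equilibrium (private): 8.487 + 1.254Q = 224.579 - 0.806Q → Q_m = 104.8990.
Social marginal cost = private MC − MEB = 2.660 + 0.678Q.
Set SMC = demand: 2.660 + 0.678Q = 224.579 - 0.806Q → Q* = 149.5411.
The loss is the area between SMC and demand from Q* to Q_m; with linear curves that's a triangle of height MEB(Q_m).
DWL = ½ × 44.6421 × 66.2488 = 1478.7428.

DWL = $1478.743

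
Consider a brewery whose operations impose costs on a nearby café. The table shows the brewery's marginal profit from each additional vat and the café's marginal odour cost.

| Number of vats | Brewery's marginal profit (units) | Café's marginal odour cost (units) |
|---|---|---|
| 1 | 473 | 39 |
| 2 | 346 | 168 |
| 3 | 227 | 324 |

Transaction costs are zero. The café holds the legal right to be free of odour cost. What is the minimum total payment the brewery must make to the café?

207

Efficient level: marginal profit ≥ marginal odour cost through level 2, so k* = 2.
With the café holding the right, the brewery must at least compensate total damage at k*: 39 + 168 = 207.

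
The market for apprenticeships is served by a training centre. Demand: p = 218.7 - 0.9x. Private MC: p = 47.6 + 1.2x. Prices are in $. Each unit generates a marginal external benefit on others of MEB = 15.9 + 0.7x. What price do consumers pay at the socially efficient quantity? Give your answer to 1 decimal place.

P = $98.5

Social marginal cost = private MC − MEB = 31.7 + 0.5x.
Set SMC = demand: 31.7 + 0.5x = 218.7 - 0.9x → x* = 133.5714.
Consumer price on the demand curve at x*: 218.7 − 0.9×133.5714 = 98.4857.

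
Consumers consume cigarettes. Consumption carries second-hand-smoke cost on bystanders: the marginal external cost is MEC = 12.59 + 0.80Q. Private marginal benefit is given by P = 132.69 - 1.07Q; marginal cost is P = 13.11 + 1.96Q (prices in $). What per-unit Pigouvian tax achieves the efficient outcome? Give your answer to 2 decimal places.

Social marginal benefit = demand − MEC = 120.10 - 1.87Q.
Set SMB = MC: 120.10 - 1.87Q = 13.11 + 1.96Q → Q* = 27.9347.
The Pigouvian tax equals MEC at Q*: 12.59 + 0.80×27.9347 = 34.9378.

tax = $34.94 per unit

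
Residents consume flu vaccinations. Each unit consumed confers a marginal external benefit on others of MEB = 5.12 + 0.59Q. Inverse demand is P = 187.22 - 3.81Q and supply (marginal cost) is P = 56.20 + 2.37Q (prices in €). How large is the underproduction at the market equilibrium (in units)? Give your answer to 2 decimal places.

3.15 units

Market equilibrium (private): 56.20 + 2.37Q = 187.22 - 3.81Q → Q_m = 21.2006.
Social marginal benefit = demand + MEB = 192.34 - 3.22Q.
Set SMB = MC: 192.34 - 3.22Q = 56.20 + 2.37Q → Q* = 24.3542.
Gap = |21.2006 − 24.3542| = 3.1536.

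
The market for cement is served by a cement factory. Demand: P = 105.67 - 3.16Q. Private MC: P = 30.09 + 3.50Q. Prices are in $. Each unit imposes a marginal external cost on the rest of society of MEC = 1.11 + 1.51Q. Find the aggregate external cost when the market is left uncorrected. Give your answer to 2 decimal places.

Market equilibrium (private): 30.09 + 3.50Q = 105.67 - 3.16Q → Q_m = 11.3483.
Total external cost = ∫₀^{Q_m} (1.11 + 1.51Q) dQ = 1.11×11.3483 + ½×1.51×11.3483² = 109.8285.

$109.83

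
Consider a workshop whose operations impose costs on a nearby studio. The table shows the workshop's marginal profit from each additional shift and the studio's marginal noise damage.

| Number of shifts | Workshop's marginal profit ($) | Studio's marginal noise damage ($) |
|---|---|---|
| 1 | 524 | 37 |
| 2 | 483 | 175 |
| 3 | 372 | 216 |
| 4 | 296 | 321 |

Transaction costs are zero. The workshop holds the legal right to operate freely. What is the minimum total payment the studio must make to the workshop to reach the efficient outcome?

Left alone the workshop would choose level 4 (marginal profit stays positive).
Efficient level: k* = 3 (marginal profit ≥ marginal noise damage through 3).
The studio must at least cover the workshop's forgone profit from cutting 4→3: 296 = 296.

$296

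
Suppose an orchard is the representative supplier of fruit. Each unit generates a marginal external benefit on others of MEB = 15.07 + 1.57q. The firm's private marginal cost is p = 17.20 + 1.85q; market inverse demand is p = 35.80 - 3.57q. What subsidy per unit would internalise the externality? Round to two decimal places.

Social marginal cost = private MC − MEB = 2.13 + 0.28q.
Set SMC = demand: 2.13 + 0.28q = 35.80 - 3.57q → q* = 8.7455.
The Pigouvian subsidy equals MEB at q*: 15.07 + 1.57×8.7455 = 28.8004.

subsidy = 28.80 per unit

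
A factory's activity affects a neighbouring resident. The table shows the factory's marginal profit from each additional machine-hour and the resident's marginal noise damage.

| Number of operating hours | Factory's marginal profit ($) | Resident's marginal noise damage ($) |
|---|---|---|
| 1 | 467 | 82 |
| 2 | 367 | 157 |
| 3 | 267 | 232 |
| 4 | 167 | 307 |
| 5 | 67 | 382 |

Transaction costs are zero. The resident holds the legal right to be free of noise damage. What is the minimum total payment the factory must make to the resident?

$471

Efficient level: marginal profit ≥ marginal noise damage through level 3, so k* = 3.
With the resident holding the right, the factory must at least compensate total damage at k*: 82 + 157 + 232 = 471.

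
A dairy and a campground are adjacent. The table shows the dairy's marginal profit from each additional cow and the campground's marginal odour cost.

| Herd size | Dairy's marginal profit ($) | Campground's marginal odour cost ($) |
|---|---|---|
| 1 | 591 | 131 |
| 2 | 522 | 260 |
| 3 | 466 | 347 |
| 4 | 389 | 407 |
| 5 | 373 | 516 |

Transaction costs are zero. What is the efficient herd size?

3

Bargaining reaches the level where marginal profit last exceeds marginal odour cost.
That holds through level 3 (466 ≥ 347) but not at 4 (389 < 407).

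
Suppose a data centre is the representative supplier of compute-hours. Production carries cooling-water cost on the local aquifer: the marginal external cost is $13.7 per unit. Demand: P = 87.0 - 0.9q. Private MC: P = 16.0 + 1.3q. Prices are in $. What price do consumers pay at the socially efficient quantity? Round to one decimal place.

P = $63.6

Social marginal cost = private MC + MEC = 29.7 + 1.3q.
Set SMC = demand: 29.7 + 1.3q = 87.0 - 0.9q → q* = 26.0455.
Consumer price on the demand curve at q*: 87.0 − 0.9×26.0455 = 63.5591.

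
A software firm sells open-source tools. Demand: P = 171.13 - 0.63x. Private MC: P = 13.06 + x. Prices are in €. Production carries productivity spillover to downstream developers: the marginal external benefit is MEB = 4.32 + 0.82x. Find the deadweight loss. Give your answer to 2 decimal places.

DWL = €4338.97

Market equilibrium (private): 13.06 + x = 171.13 - 0.63x → x_m = 96.9755.
Social marginal cost = private MC − MEB = 8.74 + 0.18x.
Set SMC = demand: 8.74 + 0.18x = 171.13 - 0.63x → x* = 200.4815.
Between x* and x_m the wedge demand − SMC runs linearly from 0 to MEB(x_m), so the loss is a triangle.
DWL = ½ × 103.5060 × 83.8399 = 4338.9663.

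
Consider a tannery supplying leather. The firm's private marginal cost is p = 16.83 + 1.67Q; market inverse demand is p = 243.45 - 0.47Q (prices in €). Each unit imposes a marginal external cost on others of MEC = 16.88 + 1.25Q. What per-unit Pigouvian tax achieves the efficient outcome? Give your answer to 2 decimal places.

tax = €94.22 per unit

Social marginal cost = private MC + MEC = 33.71 + 2.92Q.
Set SMC = demand: 33.71 + 2.92Q = 243.45 - 0.47Q → Q* = 61.8702.
The Pigouvian tax equals MEC at Q*: 16.88 + 1.25×61.8702 = 94.2178.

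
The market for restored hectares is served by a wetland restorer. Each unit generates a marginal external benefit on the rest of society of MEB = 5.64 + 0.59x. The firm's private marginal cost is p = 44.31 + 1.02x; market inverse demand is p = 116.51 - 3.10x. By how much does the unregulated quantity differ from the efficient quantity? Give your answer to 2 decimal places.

4.53 units

Market equilibrium (private): 44.31 + 1.02x = 116.51 - 3.10x → x_m = 17.5243.
Social marginal cost = private MC − MEB = 38.67 + 0.43x.
Set SMC = demand: 38.67 + 0.43x = 116.51 - 3.10x → x* = 22.0510.
Gap = |17.5243 − 22.0510| = 4.5267.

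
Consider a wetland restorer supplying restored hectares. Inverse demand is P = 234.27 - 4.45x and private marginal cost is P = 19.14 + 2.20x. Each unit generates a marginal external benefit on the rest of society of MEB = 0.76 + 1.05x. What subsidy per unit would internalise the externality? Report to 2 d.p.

Social marginal cost = private MC − MEB = 18.38 + 1.15x.
Set SMC = demand: 18.38 + 1.15x = 234.27 - 4.45x → x* = 38.5518.
The Pigouvian subsidy equals MEB at x*: 0.76 + 1.05×38.5518 = 41.2394.

subsidy = 41.24 per unit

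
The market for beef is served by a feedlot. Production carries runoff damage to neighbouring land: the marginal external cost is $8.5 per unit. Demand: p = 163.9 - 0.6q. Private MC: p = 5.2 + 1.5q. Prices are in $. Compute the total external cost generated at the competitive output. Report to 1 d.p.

$642.4

Market equilibrium (private): 5.2 + 1.5q = 163.9 - 0.6q → q_m = 75.5714.
Total external cost = MEC × q_m = 8.5 × 75.5714 = 642.3569.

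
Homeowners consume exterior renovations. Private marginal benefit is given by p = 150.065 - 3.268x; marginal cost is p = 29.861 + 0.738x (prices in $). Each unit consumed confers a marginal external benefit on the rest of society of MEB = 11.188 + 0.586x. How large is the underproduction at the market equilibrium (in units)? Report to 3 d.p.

8.413 units

Market equilibrium (private): 29.861 + 0.738x = 150.065 - 3.268x → x_m = 30.0060.
Social marginal benefit = demand + MEB = 161.253 - 2.682x.
Set SMB = MC: 161.253 - 2.682x = 29.861 + 0.738x → x* = 38.4187.
Gap = |30.0060 − 38.4187| = 8.4127.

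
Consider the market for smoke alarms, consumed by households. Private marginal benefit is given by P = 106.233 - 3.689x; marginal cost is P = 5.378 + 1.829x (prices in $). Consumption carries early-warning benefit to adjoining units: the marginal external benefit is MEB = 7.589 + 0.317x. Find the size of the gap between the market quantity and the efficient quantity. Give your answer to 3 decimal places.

Market equilibrium (private): 5.378 + 1.829x = 106.233 - 3.689x → x_m = 18.2775.
Social marginal benefit = demand + MEB = 113.822 - 3.372x.
Set SMB = MC: 113.822 - 3.372x = 5.378 + 1.829x → x* = 20.8506.
Gap = |18.2775 − 20.8506| = 2.5731.

2.573 units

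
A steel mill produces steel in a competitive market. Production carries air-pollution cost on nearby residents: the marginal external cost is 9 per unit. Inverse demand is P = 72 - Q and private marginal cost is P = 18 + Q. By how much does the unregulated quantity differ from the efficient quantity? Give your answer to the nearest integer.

5 units

Market equilibrium (private): 18 + Q = 72 - Q → Q_m = 27.0000.
Social marginal cost = private MC + MEC = 27 + Q.
Set SMC = demand: 27 + Q = 72 - Q → Q* = 22.5000.
Gap = |27.0000 − 22.5000| = 4.5000.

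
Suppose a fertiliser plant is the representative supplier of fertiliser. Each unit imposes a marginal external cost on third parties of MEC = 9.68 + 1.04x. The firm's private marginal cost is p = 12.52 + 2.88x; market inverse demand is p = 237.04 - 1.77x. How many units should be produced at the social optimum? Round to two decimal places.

x* = 37.76

Social marginal cost = private MC + MEC = 22.20 + 3.92x.
Set SMC = demand: 22.20 + 3.92x = 237.04 - 1.77x → x* = 37.7575.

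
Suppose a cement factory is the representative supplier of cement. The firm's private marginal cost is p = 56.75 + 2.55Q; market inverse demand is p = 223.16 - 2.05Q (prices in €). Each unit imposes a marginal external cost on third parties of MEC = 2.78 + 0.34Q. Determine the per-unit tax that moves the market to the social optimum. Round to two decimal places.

Social marginal cost = private MC + MEC = 59.53 + 2.89Q.
Set SMC = demand: 59.53 + 2.89Q = 223.16 - 2.05Q → Q* = 33.1235.
The Pigouvian tax equals MEC at Q*: 2.78 + 0.34×33.1235 = 14.0420.

tax = €14.04 per unit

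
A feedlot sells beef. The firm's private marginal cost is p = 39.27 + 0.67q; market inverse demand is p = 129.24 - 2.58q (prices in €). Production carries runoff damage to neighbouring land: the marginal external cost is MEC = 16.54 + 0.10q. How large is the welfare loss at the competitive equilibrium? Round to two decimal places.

DWL = €55.64

Market equilibrium (private): 39.27 + 0.67q = 129.24 - 2.58q → q_m = 27.6831.
Social marginal cost = private MC + MEC = 55.81 + 0.77q.
Set SMC = demand: 55.81 + 0.77q = 129.24 - 2.58q → q* = 21.9194.
Between q* and q_m the wedge SMC − demand runs linearly from 0 to MEC(q_m), so the loss is a triangle.
DWL = ½ × 5.7637 × 19.3083 = 55.6436.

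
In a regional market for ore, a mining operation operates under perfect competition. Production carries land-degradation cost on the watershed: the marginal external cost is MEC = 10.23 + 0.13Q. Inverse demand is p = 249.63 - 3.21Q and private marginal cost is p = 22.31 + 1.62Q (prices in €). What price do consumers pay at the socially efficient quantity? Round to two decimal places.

P = €109.13

Social marginal cost = private MC + MEC = 32.54 + 1.75Q.
Set SMC = demand: 32.54 + 1.75Q = 249.63 - 3.21Q → Q* = 43.7681.
Consumer price on the demand curve at Q*: 249.63 − 3.21×43.7681 = 109.1344.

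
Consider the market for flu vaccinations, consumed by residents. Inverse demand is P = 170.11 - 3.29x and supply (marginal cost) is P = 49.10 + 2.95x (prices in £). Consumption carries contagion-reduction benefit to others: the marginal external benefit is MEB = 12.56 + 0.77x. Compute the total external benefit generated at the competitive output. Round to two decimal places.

£388.36

Market equilibrium (private): 49.10 + 2.95x = 170.11 - 3.29x → x_m = 19.3926.
Total external benefit = ∫₀^{x_m} (12.56 + 0.77x) dx = 12.56×19.3926 + ½×0.77×19.3926² = 388.3591.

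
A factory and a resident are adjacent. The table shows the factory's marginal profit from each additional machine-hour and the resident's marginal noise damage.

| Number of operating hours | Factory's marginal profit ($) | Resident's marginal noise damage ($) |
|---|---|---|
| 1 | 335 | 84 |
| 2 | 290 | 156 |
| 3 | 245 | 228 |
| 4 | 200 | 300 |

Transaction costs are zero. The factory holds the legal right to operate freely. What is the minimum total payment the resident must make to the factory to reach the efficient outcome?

$200

Left alone the factory would choose level 4 (marginal profit stays positive).
Efficient level: k* = 3 (marginal profit ≥ marginal noise damage through 3).
The resident must at least cover the factory's forgone profit from cutting 4→3: 200 = 200.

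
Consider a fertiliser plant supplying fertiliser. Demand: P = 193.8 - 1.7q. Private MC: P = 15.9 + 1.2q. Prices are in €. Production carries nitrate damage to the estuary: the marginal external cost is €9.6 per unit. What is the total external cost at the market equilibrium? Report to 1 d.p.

Market equilibrium (private): 15.9 + 1.2q = 193.8 - 1.7q → q_m = 61.3448.
Total external cost = MEC × q_m = 9.6 × 61.3448 = 588.9101.

€588.9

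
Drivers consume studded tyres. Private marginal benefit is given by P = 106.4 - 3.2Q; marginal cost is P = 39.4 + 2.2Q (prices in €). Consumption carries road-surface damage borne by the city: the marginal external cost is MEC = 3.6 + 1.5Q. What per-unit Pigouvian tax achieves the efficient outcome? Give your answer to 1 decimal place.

Social marginal benefit = demand − MEC = 102.8 - 4.7Q.
Set SMB = MC: 102.8 - 4.7Q = 39.4 + 2.2Q → Q* = 9.1884.
The Pigouvian tax equals MEC at Q*: 3.6 + 1.5×9.1884 = 17.3826.

tax = €17.4 per unit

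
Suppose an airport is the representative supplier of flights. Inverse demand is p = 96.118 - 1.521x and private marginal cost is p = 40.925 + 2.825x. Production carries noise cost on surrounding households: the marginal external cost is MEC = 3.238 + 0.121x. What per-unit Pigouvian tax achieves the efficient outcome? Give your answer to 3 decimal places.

Social marginal cost = private MC + MEC = 44.163 + 2.946x.
Set SMC = demand: 44.163 + 2.946x = 96.118 - 1.521x → x* = 11.6308.
The Pigouvian tax equals MEC at x*: 3.238 + 0.121×11.6308 = 4.6453.

tax = 4.645 per unit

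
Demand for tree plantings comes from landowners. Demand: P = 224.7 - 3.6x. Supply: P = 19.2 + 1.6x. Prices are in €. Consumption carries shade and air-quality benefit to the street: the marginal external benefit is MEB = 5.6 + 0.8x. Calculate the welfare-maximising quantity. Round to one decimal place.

x* = 48.0

Social marginal benefit = demand + MEB = 230.3 - 2.8x.
Set SMB = MC: 230.3 - 2.8x = 19.2 + 1.6x → x* = 47.9773.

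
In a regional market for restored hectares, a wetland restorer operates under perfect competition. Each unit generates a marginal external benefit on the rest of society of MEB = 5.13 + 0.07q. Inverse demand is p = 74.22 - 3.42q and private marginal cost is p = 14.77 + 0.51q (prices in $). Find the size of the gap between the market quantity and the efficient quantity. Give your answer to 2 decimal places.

Market equilibrium (private): 14.77 + 0.51q = 74.22 - 3.42q → q_m = 15.1272.
Social marginal cost = private MC − MEB = 9.64 + 0.44q.
Set SMC = demand: 9.64 + 0.44q = 74.22 - 3.42q → q* = 16.7306.
Gap = |15.1272 − 16.7306| = 1.6034.

1.60 units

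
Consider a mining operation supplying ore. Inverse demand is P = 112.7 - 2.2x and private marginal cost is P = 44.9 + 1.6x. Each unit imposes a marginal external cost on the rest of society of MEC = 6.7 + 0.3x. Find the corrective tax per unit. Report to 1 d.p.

Social marginal cost = private MC + MEC = 51.6 + 1.9x.
Set SMC = demand: 51.6 + 1.9x = 112.7 - 2.2x → x* = 14.9024.
The Pigouvian tax equals MEC at x*: 6.7 + 0.3×14.9024 = 11.1707.

tax = 11.2 per unit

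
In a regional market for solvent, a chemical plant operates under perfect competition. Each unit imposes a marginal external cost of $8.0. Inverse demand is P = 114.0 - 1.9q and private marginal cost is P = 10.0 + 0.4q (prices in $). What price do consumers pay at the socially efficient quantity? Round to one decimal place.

P = $34.7

Social marginal cost = private MC + MEC = 18.0 + 0.4q.
Set SMC = demand: 18.0 + 0.4q = 114.0 - 1.9q → q* = 41.7391.
Consumer price on the demand curve at q*: 114.0 − 1.9×41.7391 = 34.6957.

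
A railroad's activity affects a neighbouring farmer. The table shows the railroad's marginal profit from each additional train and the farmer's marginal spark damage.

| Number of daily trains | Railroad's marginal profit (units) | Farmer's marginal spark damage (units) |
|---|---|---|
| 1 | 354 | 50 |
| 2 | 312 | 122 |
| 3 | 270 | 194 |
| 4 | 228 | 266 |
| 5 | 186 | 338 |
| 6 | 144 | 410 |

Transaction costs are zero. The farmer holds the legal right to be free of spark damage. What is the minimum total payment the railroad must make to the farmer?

Efficient level: marginal profit ≥ marginal spark damage through level 3, so k* = 3.
With the farmer holding the right, the railroad must at least compensate total damage at k*: 50 + 122 + 194 = 366.

366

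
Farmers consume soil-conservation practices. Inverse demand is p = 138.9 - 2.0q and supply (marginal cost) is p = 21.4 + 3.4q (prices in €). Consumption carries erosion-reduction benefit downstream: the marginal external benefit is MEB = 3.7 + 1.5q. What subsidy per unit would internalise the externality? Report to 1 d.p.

subsidy = €50.3 per unit

Social marginal benefit = demand + MEB = 142.6 - 0.5q.
Set SMB = MC: 142.6 - 0.5q = 21.4 + 3.4q → q* = 31.0769.
The Pigouvian subsidy equals MEB at q*: 3.7 + 1.5×31.0769 = 50.3154.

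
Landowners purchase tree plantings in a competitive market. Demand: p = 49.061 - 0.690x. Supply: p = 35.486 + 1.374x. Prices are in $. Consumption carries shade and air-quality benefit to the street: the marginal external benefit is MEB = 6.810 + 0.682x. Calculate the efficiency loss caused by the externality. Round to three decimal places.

DWL = $46.161

Market equilibrium (private): 35.486 + 1.374x = 49.061 - 0.690x → x_m = 6.5770.
Social marginal benefit = demand + MEB = 55.871 - 0.008x.
Set SMB = MC: 55.871 - 0.008x = 35.486 + 1.374x → x* = 14.7504.
The welfare-loss triangle has base |x_m − x*| and height MEB(x_m) (the vertical gap between SMB and MC is zero at x* and MEB at x_m).
DWL = ½ × 8.1734 × 11.2955 = 46.1613.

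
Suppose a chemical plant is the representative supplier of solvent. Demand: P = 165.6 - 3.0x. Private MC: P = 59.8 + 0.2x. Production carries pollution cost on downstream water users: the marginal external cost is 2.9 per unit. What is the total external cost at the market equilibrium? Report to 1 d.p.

Market equilibrium (private): 59.8 + 0.2x = 165.6 - 3.0x → x_m = 33.0625.
Total external cost = MEC × x_m = 2.9 × 33.0625 = 95.8813.

95.9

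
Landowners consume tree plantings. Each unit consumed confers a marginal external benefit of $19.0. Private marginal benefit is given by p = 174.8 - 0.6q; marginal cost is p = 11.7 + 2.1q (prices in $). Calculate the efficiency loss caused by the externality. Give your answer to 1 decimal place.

DWL = $66.9

Market equilibrium (private): 11.7 + 2.1q = 174.8 - 0.6q → q_m = 60.4074.
Social marginal benefit = demand + MEB = 193.8 - 0.6q.
Set SMB = MC: 193.8 - 0.6q = 11.7 + 2.1q → q* = 67.4444.
Between q* and q_m the wedge SMB − MC runs linearly from 0 to MEB(q_m), so the loss is a triangle.
DWL = ½ × 7.0370 × 19.0000 = 66.8515.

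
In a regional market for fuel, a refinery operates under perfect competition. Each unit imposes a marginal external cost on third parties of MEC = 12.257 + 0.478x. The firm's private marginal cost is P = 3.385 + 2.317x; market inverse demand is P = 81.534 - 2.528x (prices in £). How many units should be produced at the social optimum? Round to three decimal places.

x* = 12.379

Social marginal cost = private MC + MEC = 15.642 + 2.795x.
Set SMC = demand: 15.642 + 2.795x = 81.534 - 2.528x → x* = 12.3787.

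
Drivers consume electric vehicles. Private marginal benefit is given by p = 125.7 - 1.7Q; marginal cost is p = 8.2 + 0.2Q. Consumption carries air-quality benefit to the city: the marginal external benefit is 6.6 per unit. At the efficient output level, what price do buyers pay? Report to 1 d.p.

Social marginal benefit = demand + MEB = 132.3 - 1.7Q.
Set SMB = MC: 132.3 - 1.7Q = 8.2 + 0.2Q → Q* = 65.3158.
Consumer price on the demand curve at Q*: 125.7 − 1.7×65.3158 = 14.6631.

P = 14.7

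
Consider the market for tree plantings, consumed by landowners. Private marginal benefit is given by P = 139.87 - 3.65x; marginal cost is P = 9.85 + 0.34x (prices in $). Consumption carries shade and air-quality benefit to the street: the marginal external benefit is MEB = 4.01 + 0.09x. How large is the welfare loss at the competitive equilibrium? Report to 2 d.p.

DWL = $6.18

Market equilibrium (private): 9.85 + 0.34x = 139.87 - 3.65x → x_m = 32.5865.
Social marginal benefit = demand + MEB = 143.88 - 3.56x.
Set SMB = MC: 143.88 - 3.56x = 9.85 + 0.34x → x* = 34.3667.
The loss is the area between SMB and MC from x* to x_m; with linear curves that's a triangle of height MEB(x_m).
DWL = ½ × 1.7802 × 6.9428 = 6.1798.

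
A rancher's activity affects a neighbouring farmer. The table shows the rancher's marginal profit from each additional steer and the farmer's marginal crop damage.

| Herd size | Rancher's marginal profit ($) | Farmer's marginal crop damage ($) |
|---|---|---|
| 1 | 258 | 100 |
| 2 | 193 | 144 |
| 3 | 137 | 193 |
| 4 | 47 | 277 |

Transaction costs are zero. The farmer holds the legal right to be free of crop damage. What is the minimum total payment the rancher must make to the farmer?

$244

Efficient level: marginal profit ≥ marginal crop damage through level 2, so k* = 2.
With the farmer holding the right, the rancher must at least compensate total damage at k*: 100 + 144 = 244.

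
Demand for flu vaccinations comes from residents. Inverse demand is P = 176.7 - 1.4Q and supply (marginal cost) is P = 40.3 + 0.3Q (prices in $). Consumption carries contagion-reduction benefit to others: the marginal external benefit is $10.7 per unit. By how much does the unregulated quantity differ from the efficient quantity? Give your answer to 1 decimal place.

Market equilibrium (private): 40.3 + 0.3Q = 176.7 - 1.4Q → Q_m = 80.2353.
Social marginal benefit = demand + MEB = 187.4 - 1.4Q.
Set SMB = MC: 187.4 - 1.4Q = 40.3 + 0.3Q → Q* = 86.5294.
Gap = |80.2353 − 86.5294| = 6.2941.

6.3 units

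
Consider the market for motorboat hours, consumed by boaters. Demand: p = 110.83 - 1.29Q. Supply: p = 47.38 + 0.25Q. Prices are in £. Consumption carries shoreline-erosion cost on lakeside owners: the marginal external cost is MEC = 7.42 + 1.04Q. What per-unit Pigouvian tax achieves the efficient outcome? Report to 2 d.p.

tax = £30.01 per unit

Social marginal benefit = demand − MEC = 103.41 - 2.33Q.
Set SMB = MC: 103.41 - 2.33Q = 47.38 + 0.25Q → Q* = 21.7171.
The Pigouvian tax equals MEC at Q*: 7.42 + 1.04×21.7171 = 30.0058.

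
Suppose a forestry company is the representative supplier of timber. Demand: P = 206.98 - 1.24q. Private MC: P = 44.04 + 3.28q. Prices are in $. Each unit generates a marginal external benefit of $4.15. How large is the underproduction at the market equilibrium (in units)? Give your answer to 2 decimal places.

0.92 units

Market equilibrium (private): 44.04 + 3.28q = 206.98 - 1.24q → q_m = 36.0487.
Social marginal cost = private MC − MEB = 39.89 + 3.28q.
Set SMC = demand: 39.89 + 3.28q = 206.98 - 1.24q → q* = 36.9668.
Gap = |36.0487 − 36.9668| = 0.9181.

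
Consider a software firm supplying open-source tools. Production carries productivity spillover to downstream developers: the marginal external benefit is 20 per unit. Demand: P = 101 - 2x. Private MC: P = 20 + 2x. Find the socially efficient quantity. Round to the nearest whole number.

Social marginal cost = private MC − MEB = 0 + 2x.
Set SMC = demand: 0 + 2x = 101 - 2x → x* = 25.2500.

x* = 25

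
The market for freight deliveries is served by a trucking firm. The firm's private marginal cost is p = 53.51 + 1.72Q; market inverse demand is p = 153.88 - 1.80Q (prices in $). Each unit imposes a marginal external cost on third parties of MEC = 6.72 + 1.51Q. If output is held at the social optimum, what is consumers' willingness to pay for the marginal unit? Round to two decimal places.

P = $120.37

Social marginal cost = private MC + MEC = 60.23 + 3.23Q.
Set SMC = demand: 60.23 + 3.23Q = 153.88 - 1.80Q → Q* = 18.6183.
Consumer price on the demand curve at Q*: 153.88 − 1.80×18.6183 = 120.3671.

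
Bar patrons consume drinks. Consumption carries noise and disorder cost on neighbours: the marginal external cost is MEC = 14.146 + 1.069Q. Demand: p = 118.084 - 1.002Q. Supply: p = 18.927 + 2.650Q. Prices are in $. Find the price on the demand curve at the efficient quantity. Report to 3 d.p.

Social marginal benefit = demand − MEC = 103.938 - 2.071Q.
Set SMB = MC: 103.938 - 2.071Q = 18.927 + 2.650Q → Q* = 18.0070.
Consumer price on the demand curve at Q*: 118.084 − 1.002×18.0070 = 100.0410.

P = $100.041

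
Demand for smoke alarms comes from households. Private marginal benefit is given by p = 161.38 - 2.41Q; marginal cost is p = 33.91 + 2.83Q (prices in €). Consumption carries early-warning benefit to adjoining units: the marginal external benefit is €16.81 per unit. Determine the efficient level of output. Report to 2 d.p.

Social marginal benefit = demand + MEB = 178.19 - 2.41Q.
Set SMB = MC: 178.19 - 2.41Q = 33.91 + 2.83Q → Q* = 27.5344.

Q* = 27.53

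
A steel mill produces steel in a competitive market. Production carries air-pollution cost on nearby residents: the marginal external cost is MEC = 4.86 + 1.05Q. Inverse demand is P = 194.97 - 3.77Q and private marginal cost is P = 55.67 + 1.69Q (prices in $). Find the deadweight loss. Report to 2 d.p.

Market equilibrium (private): 55.67 + 1.69Q = 194.97 - 3.77Q → Q_m = 25.5128.
Social marginal cost = private MC + MEC = 60.53 + 2.74Q.
Set SMC = demand: 60.53 + 2.74Q = 194.97 - 3.77Q → Q* = 20.6513.
The welfare-loss triangle has base |Q_m − Q*| and height MEC(Q_m) (the vertical gap between SMC and demand is zero at Q* and MEC at Q_m).
DWL = ½ × 4.8615 × 31.6485 = 76.9296.

DWL = $76.93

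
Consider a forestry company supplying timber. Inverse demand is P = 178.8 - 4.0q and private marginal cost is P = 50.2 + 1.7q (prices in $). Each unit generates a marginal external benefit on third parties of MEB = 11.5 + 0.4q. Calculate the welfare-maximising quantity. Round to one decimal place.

Social marginal cost = private MC − MEB = 38.7 + 1.3q.
Set SMC = demand: 38.7 + 1.3q = 178.8 - 4.0q → q* = 26.4340.

q* = 26.4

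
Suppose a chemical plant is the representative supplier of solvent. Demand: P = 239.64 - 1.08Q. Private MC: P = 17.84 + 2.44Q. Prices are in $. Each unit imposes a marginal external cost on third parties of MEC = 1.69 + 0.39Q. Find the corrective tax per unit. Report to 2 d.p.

Social marginal cost = private MC + MEC = 19.53 + 2.83Q.
Set SMC = demand: 19.53 + 2.83Q = 239.64 - 1.08Q → Q* = 56.2941.
The Pigouvian tax equals MEC at Q*: 1.69 + 0.39×56.2941 = 23.6447.

tax = $23.64 per unit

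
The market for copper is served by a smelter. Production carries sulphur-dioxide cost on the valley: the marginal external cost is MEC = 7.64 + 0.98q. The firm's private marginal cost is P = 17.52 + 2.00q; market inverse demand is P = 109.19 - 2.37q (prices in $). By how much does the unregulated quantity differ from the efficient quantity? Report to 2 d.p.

5.27 units

Market equilibrium (private): 17.52 + 2.00q = 109.19 - 2.37q → q_m = 20.9771.
Social marginal cost = private MC + MEC = 25.16 + 2.98q.
Set SMC = demand: 25.16 + 2.98q = 109.19 - 2.37q → q* = 15.7065.
Gap = |20.9771 − 15.7065| = 5.2706.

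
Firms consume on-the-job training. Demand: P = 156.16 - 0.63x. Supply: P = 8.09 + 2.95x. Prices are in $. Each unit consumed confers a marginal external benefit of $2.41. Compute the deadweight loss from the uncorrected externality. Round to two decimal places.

DWL = $0.81

Market equilibrium (private): 8.09 + 2.95x = 156.16 - 0.63x → x_m = 41.3603.
Social marginal benefit = demand + MEB = 158.57 - 0.63x.
Set SMB = MC: 158.57 - 0.63x = 8.09 + 2.95x → x* = 42.0335.
Between x* and x_m the wedge SMB − MC runs linearly from 0 to MEB(x_m), so the loss is a triangle.
DWL = ½ × 0.6732 × 2.4100 = 0.8112.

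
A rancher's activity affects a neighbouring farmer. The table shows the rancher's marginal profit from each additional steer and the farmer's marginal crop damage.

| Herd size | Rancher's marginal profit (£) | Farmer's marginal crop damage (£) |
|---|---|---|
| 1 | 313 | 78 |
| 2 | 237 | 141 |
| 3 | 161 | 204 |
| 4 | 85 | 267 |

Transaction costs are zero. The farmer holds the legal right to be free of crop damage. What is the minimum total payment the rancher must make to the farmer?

Efficient level: marginal profit ≥ marginal crop damage through level 2, so k* = 2.
With the farmer holding the right, the rancher must at least compensate total damage at k*: 78 + 141 = 219.

£219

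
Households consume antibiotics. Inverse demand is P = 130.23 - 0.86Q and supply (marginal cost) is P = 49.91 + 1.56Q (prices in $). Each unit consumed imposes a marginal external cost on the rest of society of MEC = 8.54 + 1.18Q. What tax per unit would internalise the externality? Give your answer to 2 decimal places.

tax = $32.07 per unit

Social marginal benefit = demand − MEC = 121.69 - 2.04Q.
Set SMB = MC: 121.69 - 2.04Q = 49.91 + 1.56Q → Q* = 19.9389.
The Pigouvian tax equals MEC at Q*: 8.54 + 1.18×19.9389 = 32.0679.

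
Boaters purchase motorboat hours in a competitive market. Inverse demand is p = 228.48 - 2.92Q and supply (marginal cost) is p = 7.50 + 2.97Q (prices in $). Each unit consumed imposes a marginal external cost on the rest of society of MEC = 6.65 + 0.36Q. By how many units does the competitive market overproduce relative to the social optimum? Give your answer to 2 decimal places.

Market equilibrium (private): 7.50 + 2.97Q = 228.48 - 2.92Q → Q_m = 37.5178.
Social marginal benefit = demand − MEC = 221.83 - 3.28Q.
Set SMB = MC: 221.83 - 3.28Q = 7.50 + 2.97Q → Q* = 34.2928.
Gap = |37.5178 − 34.2928| = 3.2250.

3.23 units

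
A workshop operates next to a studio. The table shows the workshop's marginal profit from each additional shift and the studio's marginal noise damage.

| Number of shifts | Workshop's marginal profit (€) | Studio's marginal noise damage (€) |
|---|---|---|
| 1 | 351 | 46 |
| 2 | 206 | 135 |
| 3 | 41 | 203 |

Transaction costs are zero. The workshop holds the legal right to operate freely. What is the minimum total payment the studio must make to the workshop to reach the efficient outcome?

Left alone the workshop would choose level 3 (marginal profit stays positive).
Efficient level: k* = 2 (marginal profit ≥ marginal noise damage through 2).
The studio must at least cover the workshop's forgone profit from cutting 3→2: 41 = 41.

€41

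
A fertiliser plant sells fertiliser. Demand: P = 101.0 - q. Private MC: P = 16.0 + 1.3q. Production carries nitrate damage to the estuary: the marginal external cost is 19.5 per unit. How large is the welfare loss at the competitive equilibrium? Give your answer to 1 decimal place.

Market equilibrium (private): 16.0 + 1.3q = 101.0 - q → q_m = 36.9565.
Social marginal cost = private MC + MEC = 35.5 + 1.3q.
Set SMC = demand: 35.5 + 1.3q = 101.0 - q → q* = 28.4783.
Height of the DWL triangle at q_m is SMC(q_m) − demand(q_m) = MEC(q_m) = 19.5000.
DWL = ½ × 8.4782 × 19.5000 = 82.6625.

DWL = 82.7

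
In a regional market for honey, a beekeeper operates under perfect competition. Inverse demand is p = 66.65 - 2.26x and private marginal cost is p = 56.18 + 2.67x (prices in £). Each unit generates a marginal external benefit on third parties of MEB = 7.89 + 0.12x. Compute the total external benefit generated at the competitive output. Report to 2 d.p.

Market equilibrium (private): 56.18 + 2.67x = 66.65 - 2.26x → x_m = 2.1237.
Total external benefit = ∫₀^{x_m} (7.89 + 0.12x) dx = 7.89×2.1237 + ½×0.12×2.1237² = 17.0266.

£17.03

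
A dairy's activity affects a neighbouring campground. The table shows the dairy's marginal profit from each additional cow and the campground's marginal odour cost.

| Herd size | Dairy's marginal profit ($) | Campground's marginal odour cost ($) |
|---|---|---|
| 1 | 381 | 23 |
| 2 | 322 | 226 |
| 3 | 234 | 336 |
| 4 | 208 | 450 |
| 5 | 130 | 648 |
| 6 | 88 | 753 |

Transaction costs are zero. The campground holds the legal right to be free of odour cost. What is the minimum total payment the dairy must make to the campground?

Efficient level: marginal profit ≥ marginal odour cost through level 2, so k* = 2.
With the campground holding the right, the dairy must at least compensate total damage at k*: 23 + 226 = 249.

$249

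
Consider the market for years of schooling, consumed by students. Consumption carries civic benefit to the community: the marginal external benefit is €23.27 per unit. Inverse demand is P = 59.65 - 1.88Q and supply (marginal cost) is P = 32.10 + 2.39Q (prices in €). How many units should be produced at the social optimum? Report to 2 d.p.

Social marginal benefit = demand + MEB = 82.92 - 1.88Q.
Set SMB = MC: 82.92 - 1.88Q = 32.10 + 2.39Q → Q* = 11.9016.

Q* = 11.90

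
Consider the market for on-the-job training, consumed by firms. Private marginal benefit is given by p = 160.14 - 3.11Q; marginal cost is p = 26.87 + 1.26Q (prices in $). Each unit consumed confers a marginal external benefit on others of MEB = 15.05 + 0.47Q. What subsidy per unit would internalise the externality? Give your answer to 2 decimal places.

subsidy = $32.92 per unit

Social marginal benefit = demand + MEB = 175.19 - 2.64Q.
Set SMB = MC: 175.19 - 2.64Q = 26.87 + 1.26Q → Q* = 38.0308.
The Pigouvian subsidy equals MEB at Q*: 15.05 + 0.47×38.0308 = 32.9245.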